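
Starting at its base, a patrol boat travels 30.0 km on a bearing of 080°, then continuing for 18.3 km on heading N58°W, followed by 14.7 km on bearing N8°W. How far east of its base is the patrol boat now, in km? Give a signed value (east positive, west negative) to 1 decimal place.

Leg 1 (080°, 30.0 km): east 30.0 sin 80° = 29.54, north 30.0 cos 80° = 5.21
Leg 2 (N58°W, 18.3 km): east 18.3 sin 302° = -15.52, north 18.3 cos 302° = 9.70
Leg 3 (N8°W, 14.7 km): east 14.7 sin 352° = -2.05, north 14.7 cos 352° = 14.56
Net east component: 11.98 km.

12.0 km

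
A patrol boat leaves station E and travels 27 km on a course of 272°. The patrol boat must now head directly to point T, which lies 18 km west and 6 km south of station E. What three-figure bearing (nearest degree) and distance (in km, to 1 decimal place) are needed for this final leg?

Leg 1 (272°, 27 km): east 27 sin 272° = -26.98, north 27 cos 272° = 0.94
Current position: (-26.98, 0.94). Target: (-18, -6). Remaining: Δeast = 8.98, Δnorth = -6.94.
Bearing = atan2(8.98, -6.94) mod 360° = 127.70°; distance = √((8.98)² + (-6.94)²) = 11.353 km.

128°, 11.4 km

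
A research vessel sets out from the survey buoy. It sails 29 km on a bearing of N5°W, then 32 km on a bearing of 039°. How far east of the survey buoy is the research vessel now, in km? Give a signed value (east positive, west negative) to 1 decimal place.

Leg 1 (N5°W, 29 km): east 29 sin 355° = -2.53, north 29 cos 355° = 28.89
Leg 2 (039°, 32 km): east 32 sin 39° = 20.14, north 32 cos 39° = 24.87
Net east component: 17.61 km.

17.6 km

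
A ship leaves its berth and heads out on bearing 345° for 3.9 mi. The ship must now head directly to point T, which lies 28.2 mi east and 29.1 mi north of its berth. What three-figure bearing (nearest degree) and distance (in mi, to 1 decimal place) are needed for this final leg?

Leg 1 (345°, 3.9 mi): east 3.9 sin 345° = -1.01, north 3.9 cos 345° = 3.77
Current position: (-1.01, 3.77). Target: (28.2, 29.1). Remaining: Δeast = 29.21, Δnorth = 25.33.
Bearing = atan2(29.21, 25.33) mod 360° = 49.07°; distance = √((29.21)² + (25.33)²) = 38.665 mi.

049°, 38.7 mi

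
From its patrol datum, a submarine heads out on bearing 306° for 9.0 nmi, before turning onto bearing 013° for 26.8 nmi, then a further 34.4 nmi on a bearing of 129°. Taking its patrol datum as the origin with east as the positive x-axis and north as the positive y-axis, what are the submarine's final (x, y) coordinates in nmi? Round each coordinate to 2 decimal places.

Leg 1 (306°, 9.0 nmi): east 9.0 sin 306° = -7.28, north 9.0 cos 306° = 5.29
Leg 2 (013°, 26.8 nmi): east 26.8 sin 13° = 6.03, north 26.8 cos 13° = 26.11
Leg 3 (129°, 34.4 nmi): east 34.4 sin 129° = 26.73, north 34.4 cos 129° = -21.65
Summing: 25.48 nmi east, 9.75 nmi north → (25.48, 9.75).

(25.48, 9.75)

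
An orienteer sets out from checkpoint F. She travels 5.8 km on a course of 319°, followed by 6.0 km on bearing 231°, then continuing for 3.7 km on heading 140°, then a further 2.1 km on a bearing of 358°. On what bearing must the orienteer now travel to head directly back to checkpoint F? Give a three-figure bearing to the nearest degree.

089°

Leg 1 (319°, 5.8 km): east 5.8 sin 319° = -3.81, north 5.8 cos 319° = 4.38
Leg 2 (231°, 6.0 km): east 6.0 sin 231° = -4.66, north 6.0 cos 231° = -3.78
Leg 3 (140°, 3.7 km): east 3.7 sin 140° = 2.38, north 3.7 cos 140° = -2.83
Leg 4 (358°, 2.1 km): east 2.1 sin 358° = -0.07, north 2.1 cos 358° = 2.10
Net displacement: -6.16 east, -0.13 north. Direction back to start is (6.16, 0.13): bearing = atan2(6.16, 0.13) mod 360° = 88.75° ≈ 089°.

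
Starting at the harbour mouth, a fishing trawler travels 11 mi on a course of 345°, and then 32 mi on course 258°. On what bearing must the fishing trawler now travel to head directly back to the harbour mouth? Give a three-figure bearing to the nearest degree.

097°

Leg 1 (345°, 11 mi): east 11 sin 345° = -2.85, north 11 cos 345° = 10.63
Leg 2 (258°, 32 mi): east 32 sin 258° = -31.30, north 32 cos 258° = -6.65
Net displacement: -34.15 east, 3.97 north. Direction back to start is (34.15, -3.97): bearing = atan2(34.15, -3.97) mod 360° = 96.63° ≈ 097°.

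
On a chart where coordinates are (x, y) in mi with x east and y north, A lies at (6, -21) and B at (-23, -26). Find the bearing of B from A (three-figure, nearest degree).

Δeast = -23 − 6 = -29.00; Δnorth = -26 − -21 = -5.00.
Bearing = atan2(Δeast, Δnorth) mod 360° = 260.22° ≈ 260°.

260°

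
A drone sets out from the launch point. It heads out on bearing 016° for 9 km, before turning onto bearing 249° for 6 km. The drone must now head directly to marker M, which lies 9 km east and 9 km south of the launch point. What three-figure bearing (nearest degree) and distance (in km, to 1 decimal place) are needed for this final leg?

Leg 1 (016°, 9 km): east 9 sin 16° = 2.48, north 9 cos 16° = 8.65
Leg 2 (249°, 6 km): east 6 sin 249° = -5.60, north 6 cos 249° = -2.15
Current position: (-3.12, 6.50). Target: (9, -9). Remaining: Δeast = 12.12, Δnorth = -15.50.
Bearing = atan2(12.12, -15.50) mod 360° = 141.98°; distance = √((12.12)² + (-15.50)²) = 19.677 km.

142°, 19.7 km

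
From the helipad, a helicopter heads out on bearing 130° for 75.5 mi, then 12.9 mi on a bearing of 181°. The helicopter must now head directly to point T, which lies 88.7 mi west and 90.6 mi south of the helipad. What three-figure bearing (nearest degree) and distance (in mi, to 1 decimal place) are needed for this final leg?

259°, 149.2 mi

Leg 1 (130°, 75.5 mi): east 75.5 sin 130° = 57.84, north 75.5 cos 130° = -48.53
Leg 2 (181°, 12.9 mi): east 12.9 sin 181° = -0.23, north 12.9 cos 181° = -12.90
Current position: (57.61, -61.43). Target: (-88.7, -90.6). Remaining: Δeast = -146.31, Δnorth = -29.17.
Bearing = atan2(-146.31, -29.17) mod 360° = 258.72°; distance = √((-146.31)² + (-29.17)²) = 149.191 mi.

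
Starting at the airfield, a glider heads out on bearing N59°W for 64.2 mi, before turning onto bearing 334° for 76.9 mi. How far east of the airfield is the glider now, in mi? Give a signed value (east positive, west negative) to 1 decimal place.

-88.7 mi

Leg 1 (N59°W, 64.2 mi): east 64.2 sin 301° = -55.03, north 64.2 cos 301° = 33.07
Leg 2 (334°, 76.9 mi): east 76.9 sin 334° = -33.71, north 76.9 cos 334° = 69.12
Net east component: -88.74 mi.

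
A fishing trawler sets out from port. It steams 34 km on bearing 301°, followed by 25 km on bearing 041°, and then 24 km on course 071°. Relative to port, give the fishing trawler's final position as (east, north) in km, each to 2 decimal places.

Leg 1 (301°, 34 km): east 34 sin 301° = -29.14, north 34 cos 301° = 17.51
Leg 2 (041°, 25 km): east 25 sin 41° = 16.40, north 25 cos 41° = 18.87
Leg 3 (071°, 24 km): east 24 sin 71° = 22.69, north 24 cos 71° = 7.81
Summing: 9.95 km east, 44.19 km north → (9.95, 44.19).

(9.95, 44.19)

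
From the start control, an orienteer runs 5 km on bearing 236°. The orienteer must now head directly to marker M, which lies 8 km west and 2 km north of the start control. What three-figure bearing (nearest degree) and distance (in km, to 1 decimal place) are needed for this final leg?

321°, 6.2 km

Leg 1 (236°, 5 km): east 5 sin 236° = -4.15, north 5 cos 236° = -2.80
Current position: (-4.15, -2.80). Target: (-8, 2). Remaining: Δeast = -3.85, Δnorth = 4.80.
Bearing = atan2(-3.85, 4.80) mod 360° = 321.21°; distance = √((-3.85)² + (4.80)²) = 6.153 km.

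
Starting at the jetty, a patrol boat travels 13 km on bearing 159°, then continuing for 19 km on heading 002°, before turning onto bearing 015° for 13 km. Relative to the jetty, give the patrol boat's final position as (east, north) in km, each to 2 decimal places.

(8.69, 19.41)

Leg 1 (159°, 13 km): east 13 sin 159° = 4.66, north 13 cos 159° = -12.14
Leg 2 (002°, 19 km): east 19 sin 2° = 0.66, north 19 cos 2° = 18.99
Leg 3 (015°, 13 km): east 13 sin 15° = 3.36, north 13 cos 15° = 12.56
Summing: 8.69 km east, 19.41 km north → (8.69, 19.41).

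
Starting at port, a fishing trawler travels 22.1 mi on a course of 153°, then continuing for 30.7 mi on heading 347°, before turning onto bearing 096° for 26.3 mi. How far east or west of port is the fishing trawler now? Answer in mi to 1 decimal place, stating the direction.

29.3 mi east

Leg 1 (153°, 22.1 mi): east 22.1 sin 153° = 10.03, north 22.1 cos 153° = -19.69
Leg 2 (347°, 30.7 mi): east 30.7 sin 347° = -6.91, north 30.7 cos 347° = 29.91
Leg 3 (096°, 26.3 mi): east 26.3 sin 96° = 26.16, north 26.3 cos 96° = -2.75
Net east component: 29.28 mi.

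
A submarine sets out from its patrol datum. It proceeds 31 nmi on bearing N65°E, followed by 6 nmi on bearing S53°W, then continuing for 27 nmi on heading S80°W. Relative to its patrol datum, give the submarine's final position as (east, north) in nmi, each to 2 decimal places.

Leg 1 (N65°E, 31 nmi): east 31 sin 65° = 28.10, north 31 cos 65° = 13.10
Leg 2 (S53°W, 6 nmi): east 6 sin 233° = -4.79, north 6 cos 233° = -3.61
Leg 3 (S80°W, 27 nmi): east 27 sin 260° = -26.59, north 27 cos 260° = -4.69
Summing: -3.29 nmi east, 4.80 nmi north → (-3.29, 4.80).

(-3.29, 4.80)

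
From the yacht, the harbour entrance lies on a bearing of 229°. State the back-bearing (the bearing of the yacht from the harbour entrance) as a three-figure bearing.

049°

Back-bearing = 229° − 180° = 049°.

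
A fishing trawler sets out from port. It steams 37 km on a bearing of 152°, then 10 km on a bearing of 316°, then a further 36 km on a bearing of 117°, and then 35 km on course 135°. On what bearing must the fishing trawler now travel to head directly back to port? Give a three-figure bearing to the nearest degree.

315°

Leg 1 (152°, 37 km): east 37 sin 152° = 17.37, north 37 cos 152° = -32.67
Leg 2 (316°, 10 km): east 10 sin 316° = -6.95, north 10 cos 316° = 7.19
Leg 3 (117°, 36 km): east 36 sin 117° = 32.08, north 36 cos 117° = -16.34
Leg 4 (135°, 35 km): east 35 sin 135° = 24.75, north 35 cos 135° = -24.75
Net displacement: 67.25 east, -66.57 north. Direction back to start is (-67.25, 66.57): bearing = atan2(-67.25, 66.57) mod 360° = 314.71° ≈ 315°.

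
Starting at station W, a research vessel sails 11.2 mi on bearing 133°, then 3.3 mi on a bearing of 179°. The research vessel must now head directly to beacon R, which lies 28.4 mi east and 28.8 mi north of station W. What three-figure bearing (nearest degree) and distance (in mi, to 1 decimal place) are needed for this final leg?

Leg 1 (133°, 11.2 mi): east 11.2 sin 133° = 8.19, north 11.2 cos 133° = -7.64
Leg 2 (179°, 3.3 mi): east 3.3 sin 179° = 0.06, north 3.3 cos 179° = -3.30
Current position: (8.25, -10.94). Target: (28.4, 28.8). Remaining: Δeast = 20.15, Δnorth = 39.74.
Bearing = atan2(20.15, 39.74) mod 360° = 26.89°; distance = √((20.15)² + (39.74)²) = 44.555 mi.

027°, 44.6 mi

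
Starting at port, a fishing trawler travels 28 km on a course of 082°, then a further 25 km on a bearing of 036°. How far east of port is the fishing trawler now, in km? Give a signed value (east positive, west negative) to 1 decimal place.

42.4 km

Leg 1 (082°, 28 km): east 28 sin 82° = 27.73, north 28 cos 82° = 3.90
Leg 2 (036°, 25 km): east 25 sin 36° = 14.69, north 25 cos 36° = 20.23
Net east component: 42.42 km.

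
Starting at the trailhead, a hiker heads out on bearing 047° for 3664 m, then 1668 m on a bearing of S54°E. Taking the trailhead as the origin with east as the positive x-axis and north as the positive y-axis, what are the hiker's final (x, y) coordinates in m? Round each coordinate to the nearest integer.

Leg 1 (047°, 3664 m): east 3664 sin 47° = 2679.68, north 3664 cos 47° = 2498.84
Leg 2 (S54°E, 1668 m): east 1668 sin 126° = 1349.44, north 1668 cos 126° = -980.43
Summing: 4029.12 m east, 1518.42 m north → (4029, 1518).

(4029, 1518)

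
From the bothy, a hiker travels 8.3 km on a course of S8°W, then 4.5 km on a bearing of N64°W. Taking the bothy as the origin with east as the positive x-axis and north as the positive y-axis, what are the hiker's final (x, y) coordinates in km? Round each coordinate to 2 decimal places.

Leg 1 (S8°W, 8.3 km): east 8.3 sin 188° = -1.16, north 8.3 cos 188° = -8.22
Leg 2 (N64°W, 4.5 km): east 4.5 sin 296° = -4.04, north 4.5 cos 296° = 1.97
Summing: -5.20 km east, -6.25 km north → (-5.20, -6.25).

(-5.20, -6.25)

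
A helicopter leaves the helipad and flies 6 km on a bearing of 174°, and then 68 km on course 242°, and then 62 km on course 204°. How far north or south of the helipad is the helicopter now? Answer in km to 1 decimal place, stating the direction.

Leg 1 (174°, 6 km): east 6 sin 174° = 0.63, north 6 cos 174° = -5.97
Leg 2 (242°, 68 km): east 68 sin 242° = -60.04, north 68 cos 242° = -31.92
Leg 3 (204°, 62 km): east 62 sin 204° = -25.22, north 62 cos 204° = -56.64
Net north component: -94.53 km.

94.5 km south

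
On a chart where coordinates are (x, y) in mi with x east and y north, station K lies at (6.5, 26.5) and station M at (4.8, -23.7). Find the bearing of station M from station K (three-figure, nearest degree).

182°

Δeast = 4.8 − 6.5 = -1.70; Δnorth = -23.7 − 26.5 = -50.20.
Bearing = atan2(Δeast, Δnorth) mod 360° = 181.94° ≈ 182°.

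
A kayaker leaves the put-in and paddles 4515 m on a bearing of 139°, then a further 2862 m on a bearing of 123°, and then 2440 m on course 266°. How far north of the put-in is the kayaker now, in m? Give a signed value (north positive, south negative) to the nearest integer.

Leg 1 (139°, 4515 m): east 4515 sin 139° = 2962.11, north 4515 cos 139° = -3407.51
Leg 2 (123°, 2862 m): east 2862 sin 123° = 2400.28, north 2862 cos 123° = -1558.76
Leg 3 (266°, 2440 m): east 2440 sin 266° = -2434.06, north 2440 cos 266° = -170.21
Net north component: -5136.48 m.

-5136 m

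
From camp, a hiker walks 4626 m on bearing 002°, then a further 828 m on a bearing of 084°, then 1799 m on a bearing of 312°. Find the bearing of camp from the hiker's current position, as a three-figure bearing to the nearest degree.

177°

Leg 1 (002°, 4626 m): east 4626 sin 2° = 161.45, north 4626 cos 2° = 4623.18
Leg 2 (084°, 828 m): east 828 sin 84° = 823.46, north 828 cos 84° = 86.55
Leg 3 (312°, 1799 m): east 1799 sin 312° = -1336.92, north 1799 cos 312° = 1203.77
Net displacement: -352.01 east, 5913.50 north. Direction back to start is (352.01, -5913.50): bearing = atan2(352.01, -5913.50) mod 360° = 176.59° ≈ 177°.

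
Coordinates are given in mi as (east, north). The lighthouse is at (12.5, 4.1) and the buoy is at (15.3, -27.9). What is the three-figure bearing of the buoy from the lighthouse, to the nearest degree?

Δeast = 15.3 − 12.5 = 2.80; Δnorth = -27.9 − 4.1 = -32.00.
Bearing = atan2(Δeast, Δnorth) mod 360° = 175.00° ≈ 175°.

175°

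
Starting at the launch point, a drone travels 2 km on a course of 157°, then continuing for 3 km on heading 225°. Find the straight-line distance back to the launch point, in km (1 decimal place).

4.2 km

Leg 1 (157°, 2 km): east 2 sin 157° = 0.78, north 2 cos 157° = -1.84
Leg 2 (225°, 3 km): east 3 sin 225° = -2.12, north 3 cos 225° = -2.12
Net: -1.34 east, -3.96 north. Distance = √((-1.34)² + (-3.96)²) = 4.183 km.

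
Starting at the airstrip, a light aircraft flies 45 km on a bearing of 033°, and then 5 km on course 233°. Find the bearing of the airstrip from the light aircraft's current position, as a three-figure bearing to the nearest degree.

Leg 1 (033°, 45 km): east 45 sin 33° = 24.51, north 45 cos 33° = 37.74
Leg 2 (233°, 5 km): east 5 sin 233° = -3.99, north 5 cos 233° = -3.01
Net displacement: 20.52 east, 34.73 north. Direction back to start is (-20.52, -34.73): bearing = atan2(-20.52, -34.73) mod 360° = 210.57° ≈ 211°.

211°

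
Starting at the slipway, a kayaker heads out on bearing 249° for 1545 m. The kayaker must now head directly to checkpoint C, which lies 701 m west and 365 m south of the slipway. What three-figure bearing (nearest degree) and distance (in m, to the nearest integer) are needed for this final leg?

Leg 1 (249°, 1545 m): east 1545 sin 249° = -1442.38, north 1545 cos 249° = -553.68
Current position: (-1442.38, -553.68). Target: (-701, -365). Remaining: Δeast = 741.38, Δnorth = 188.68.
Bearing = atan2(741.38, 188.68) mod 360° = 75.72°; distance = √((741.38)² + (188.68)²) = 765.014 m.

076°, 765 m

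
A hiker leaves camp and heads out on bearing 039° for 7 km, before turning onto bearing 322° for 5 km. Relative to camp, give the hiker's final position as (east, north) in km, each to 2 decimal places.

Leg 1 (039°, 7 km): east 7 sin 39° = 4.41, north 7 cos 39° = 5.44
Leg 2 (322°, 5 km): east 5 sin 322° = -3.08, north 5 cos 322° = 3.94
Summing: 1.33 km east, 9.38 km north → (1.33, 9.38).

(1.33, 9.38)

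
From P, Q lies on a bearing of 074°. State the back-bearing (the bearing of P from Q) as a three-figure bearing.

Back-bearing = 074° + 180° = 254°.

254°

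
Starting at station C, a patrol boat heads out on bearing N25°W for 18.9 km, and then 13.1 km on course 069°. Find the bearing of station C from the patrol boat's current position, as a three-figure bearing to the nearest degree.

191°

Leg 1 (N25°W, 18.9 km): east 18.9 sin 335° = -7.99, north 18.9 cos 335° = 17.13
Leg 2 (069°, 13.1 km): east 13.1 sin 69° = 12.23, north 13.1 cos 69° = 4.69
Net displacement: 4.24 east, 21.82 north. Direction back to start is (-4.24, -21.82): bearing = atan2(-4.24, -21.82) mod 360° = 191.00° ≈ 191°.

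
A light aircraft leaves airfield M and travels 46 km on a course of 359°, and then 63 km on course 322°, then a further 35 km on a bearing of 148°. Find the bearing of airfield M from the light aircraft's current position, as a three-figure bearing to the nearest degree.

Leg 1 (359°, 46 km): east 46 sin 359° = -0.80, north 46 cos 359° = 45.99
Leg 2 (322°, 63 km): east 63 sin 322° = -38.79, north 63 cos 322° = 49.64
Leg 3 (148°, 35 km): east 35 sin 148° = 18.55, north 35 cos 148° = -29.68
Net displacement: -21.04 east, 65.96 north. Direction back to start is (21.04, -65.96): bearing = atan2(21.04, -65.96) mod 360° = 162.31° ≈ 162°.

162°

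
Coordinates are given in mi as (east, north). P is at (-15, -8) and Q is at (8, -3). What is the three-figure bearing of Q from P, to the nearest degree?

Δeast = 8 − -15 = 23.00; Δnorth = -3 − -8 = 5.00.
Bearing = atan2(Δeast, Δnorth) mod 360° = 77.74° ≈ 078°.

078°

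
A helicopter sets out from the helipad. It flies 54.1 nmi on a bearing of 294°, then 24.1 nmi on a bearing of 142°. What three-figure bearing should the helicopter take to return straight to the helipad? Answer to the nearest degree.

Leg 1 (294°, 54.1 nmi): east 54.1 sin 294° = -49.42, north 54.1 cos 294° = 22.00
Leg 2 (142°, 24.1 nmi): east 24.1 sin 142° = 14.84, north 24.1 cos 142° = -18.99
Net displacement: -34.59 east, 3.01 north. Direction back to start is (34.59, -3.01): bearing = atan2(34.59, -3.01) mod 360° = 94.98° ≈ 095°.

095°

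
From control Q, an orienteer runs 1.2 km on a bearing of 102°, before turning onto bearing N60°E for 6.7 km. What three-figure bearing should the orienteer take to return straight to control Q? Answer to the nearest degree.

246°

Leg 1 (102°, 1.2 km): east 1.2 sin 102° = 1.17, north 1.2 cos 102° = -0.25
Leg 2 (N60°E, 6.7 km): east 6.7 sin 60° = 5.80, north 6.7 cos 60° = 3.35
Net displacement: 6.98 east, 3.10 north. Direction back to start is (-6.98, -3.10): bearing = atan2(-6.98, -3.10) mod 360° = 246.04° ≈ 246°.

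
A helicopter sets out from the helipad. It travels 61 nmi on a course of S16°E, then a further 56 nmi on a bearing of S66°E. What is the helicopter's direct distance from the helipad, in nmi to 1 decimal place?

Leg 1 (S16°E, 61 nmi): east 61 sin 164° = 16.81, north 61 cos 164° = -58.64
Leg 2 (S66°E, 56 nmi): east 56 sin 114° = 51.16, north 56 cos 114° = -22.78
Net: 67.97 east, -81.41 north. Distance = √((67.97)² + (-81.41)²) = 106.059 nmi.

106.1 nmi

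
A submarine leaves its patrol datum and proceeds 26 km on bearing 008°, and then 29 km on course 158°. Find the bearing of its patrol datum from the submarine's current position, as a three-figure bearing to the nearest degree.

275°

Leg 1 (008°, 26 km): east 26 sin 8° = 3.62, north 26 cos 8° = 25.75
Leg 2 (158°, 29 km): east 29 sin 158° = 10.86, north 29 cos 158° = -26.89
Net displacement: 14.48 east, -1.14 north. Direction back to start is (-14.48, 1.14): bearing = atan2(-14.48, 1.14) mod 360° = 274.51° ≈ 275°.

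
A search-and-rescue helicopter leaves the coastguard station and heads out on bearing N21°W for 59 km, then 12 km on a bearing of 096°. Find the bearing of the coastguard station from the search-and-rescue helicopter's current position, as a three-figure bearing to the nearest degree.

170°

Leg 1 (N21°W, 59 km): east 59 sin 339° = -21.14, north 59 cos 339° = 55.08
Leg 2 (096°, 12 km): east 12 sin 96° = 11.93, north 12 cos 96° = -1.25
Net displacement: -9.21 east, 53.83 north. Direction back to start is (9.21, -53.83): bearing = atan2(9.21, -53.83) mod 360° = 170.29° ≈ 170°.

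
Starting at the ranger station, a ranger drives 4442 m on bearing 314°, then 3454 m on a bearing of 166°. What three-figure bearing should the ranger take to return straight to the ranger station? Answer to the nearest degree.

084°

Leg 1 (314°, 4442 m): east 4442 sin 314° = -3195.31, north 4442 cos 314° = 3085.67
Leg 2 (166°, 3454 m): east 3454 sin 166° = 835.60, north 3454 cos 166° = -3351.40
Net displacement: -2359.71 east, -265.73 north. Direction back to start is (2359.71, 265.73): bearing = atan2(2359.71, 265.73) mod 360° = 83.57° ≈ 084°.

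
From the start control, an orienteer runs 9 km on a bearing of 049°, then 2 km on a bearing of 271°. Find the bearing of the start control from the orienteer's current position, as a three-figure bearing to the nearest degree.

219°

Leg 1 (049°, 9 km): east 9 sin 49° = 6.79, north 9 cos 49° = 5.90
Leg 2 (271°, 2 km): east 2 sin 271° = -2.00, north 2 cos 271° = 0.03
Net displacement: 4.79 east, 5.94 north. Direction back to start is (-4.79, -5.94): bearing = atan2(-4.79, -5.94) mod 360° = 218.90° ≈ 219°.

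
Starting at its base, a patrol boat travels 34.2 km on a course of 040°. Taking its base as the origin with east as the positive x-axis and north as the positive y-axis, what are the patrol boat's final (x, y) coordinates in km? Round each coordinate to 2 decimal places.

(21.98, 26.20)

Leg 1 (040°, 34.2 km): east 34.2 sin 40° = 21.98, north 34.2 cos 40° = 26.20
Summing: 21.98 km east, 26.20 km north → (21.98, 26.20).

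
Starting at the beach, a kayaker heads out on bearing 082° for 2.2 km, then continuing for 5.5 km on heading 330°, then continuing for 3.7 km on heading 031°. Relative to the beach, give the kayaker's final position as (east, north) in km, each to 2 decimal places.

Leg 1 (082°, 2.2 km): east 2.2 sin 82° = 2.18, north 2.2 cos 82° = 0.31
Leg 2 (330°, 5.5 km): east 5.5 sin 330° = -2.75, north 5.5 cos 330° = 4.76
Leg 3 (031°, 3.7 km): east 3.7 sin 31° = 1.91, north 3.7 cos 31° = 3.17
Summing: 1.33 km east, 8.24 km north → (1.33, 8.24).

(1.33, 8.24)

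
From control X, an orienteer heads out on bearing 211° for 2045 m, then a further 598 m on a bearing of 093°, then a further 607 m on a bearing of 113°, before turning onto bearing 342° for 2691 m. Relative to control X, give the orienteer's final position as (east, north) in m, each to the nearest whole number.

(-729, 538)

Leg 1 (211°, 2045 m): east 2045 sin 211° = -1053.25, north 2045 cos 211° = -1752.91
Leg 2 (093°, 598 m): east 598 sin 93° = 597.18, north 598 cos 93° = -31.30
Leg 3 (113°, 607 m): east 607 sin 113° = 558.75, north 607 cos 113° = -237.17
Leg 4 (342°, 2691 m): east 2691 sin 342° = -831.56, north 2691 cos 342° = 2559.29
Summing: -728.89 m east, 537.92 m north → (-729, 538).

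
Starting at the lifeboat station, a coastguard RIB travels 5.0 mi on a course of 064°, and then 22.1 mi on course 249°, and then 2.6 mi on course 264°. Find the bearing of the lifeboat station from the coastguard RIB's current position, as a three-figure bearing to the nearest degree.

Leg 1 (064°, 5.0 mi): east 5.0 sin 64° = 4.49, north 5.0 cos 64° = 2.19
Leg 2 (249°, 22.1 mi): east 22.1 sin 249° = -20.63, north 22.1 cos 249° = -7.92
Leg 3 (264°, 2.6 mi): east 2.6 sin 264° = -2.59, north 2.6 cos 264° = -0.27
Net displacement: -18.72 east, -6.00 north. Direction back to start is (18.72, 6.00): bearing = atan2(18.72, 6.00) mod 360° = 72.23° ≈ 072°.

072°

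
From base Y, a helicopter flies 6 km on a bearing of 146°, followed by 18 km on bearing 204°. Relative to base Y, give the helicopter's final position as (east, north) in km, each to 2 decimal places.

(-3.97, -21.42)

Leg 1 (146°, 6 km): east 6 sin 146° = 3.36, north 6 cos 146° = -4.97
Leg 2 (204°, 18 km): east 18 sin 204° = -7.32, north 18 cos 204° = -16.44
Summing: -3.97 km east, -21.42 km north → (-3.97, -21.42).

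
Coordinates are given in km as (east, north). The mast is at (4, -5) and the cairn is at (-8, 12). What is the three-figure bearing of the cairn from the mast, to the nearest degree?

325°

Δeast = -8 − 4 = -12.00; Δnorth = 12 − -5 = 17.00.
Bearing = atan2(Δeast, Δnorth) mod 360° = 324.78° ≈ 325°.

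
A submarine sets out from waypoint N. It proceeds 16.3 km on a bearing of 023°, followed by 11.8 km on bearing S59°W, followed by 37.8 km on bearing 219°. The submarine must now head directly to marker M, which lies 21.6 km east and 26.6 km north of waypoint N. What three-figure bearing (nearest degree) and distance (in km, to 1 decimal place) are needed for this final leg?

Leg 1 (023°, 16.3 km): east 16.3 sin 23° = 6.37, north 16.3 cos 23° = 15.00
Leg 2 (S59°W, 11.8 km): east 11.8 sin 239° = -10.11, north 11.8 cos 239° = -6.08
Leg 3 (219°, 37.8 km): east 37.8 sin 219° = -23.79, north 37.8 cos 219° = -29.38
Current position: (-27.53, -20.45). Target: (21.6, 26.6). Remaining: Δeast = 49.13, Δnorth = 47.05.
Bearing = atan2(49.13, 47.05) mod 360° = 46.24°; distance = √((49.13)² + (47.05)²) = 68.028 km.

046°, 68.0 km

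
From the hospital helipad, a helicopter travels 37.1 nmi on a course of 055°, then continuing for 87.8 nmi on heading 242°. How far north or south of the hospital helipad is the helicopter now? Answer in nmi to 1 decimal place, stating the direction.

19.9 nmi south

Leg 1 (055°, 37.1 nmi): east 37.1 sin 55° = 30.39, north 37.1 cos 55° = 21.28
Leg 2 (242°, 87.8 nmi): east 87.8 sin 242° = -77.52, north 87.8 cos 242° = -41.22
Net north component: -19.94 nmi.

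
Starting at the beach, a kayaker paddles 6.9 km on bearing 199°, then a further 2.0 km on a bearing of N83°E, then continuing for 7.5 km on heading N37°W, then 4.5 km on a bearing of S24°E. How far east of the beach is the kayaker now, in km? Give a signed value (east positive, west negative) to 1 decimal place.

-2.9 km

Leg 1 (199°, 6.9 km): east 6.9 sin 199° = -2.25, north 6.9 cos 199° = -6.52
Leg 2 (N83°E, 2.0 km): east 2.0 sin 83° = 1.99, north 2.0 cos 83° = 0.24
Leg 3 (N37°W, 7.5 km): east 7.5 sin 323° = -4.51, north 7.5 cos 323° = 5.99
Leg 4 (S24°E, 4.5 km): east 4.5 sin 156° = 1.83, north 4.5 cos 156° = -4.11
Net east component: -2.94 km.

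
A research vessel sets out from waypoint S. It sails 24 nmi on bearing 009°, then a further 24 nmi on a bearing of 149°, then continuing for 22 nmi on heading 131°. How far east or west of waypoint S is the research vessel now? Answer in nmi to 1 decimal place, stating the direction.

32.7 nmi east

Leg 1 (009°, 24 nmi): east 24 sin 9° = 3.75, north 24 cos 9° = 23.70
Leg 2 (149°, 24 nmi): east 24 sin 149° = 12.36, north 24 cos 149° = -20.57
Leg 3 (131°, 22 nmi): east 22 sin 131° = 16.60, north 22 cos 131° = -14.43
Net east component: 32.72 nmi.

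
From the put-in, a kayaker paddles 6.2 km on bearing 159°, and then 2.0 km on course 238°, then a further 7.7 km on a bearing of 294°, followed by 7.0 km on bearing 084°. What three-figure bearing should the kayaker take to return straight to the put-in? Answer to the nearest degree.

Leg 1 (159°, 6.2 km): east 6.2 sin 159° = 2.22, north 6.2 cos 159° = -5.79
Leg 2 (238°, 2.0 km): east 2.0 sin 238° = -1.70, north 2.0 cos 238° = -1.06
Leg 3 (294°, 7.7 km): east 7.7 sin 294° = -7.03, north 7.7 cos 294° = 3.13
Leg 4 (084°, 7.0 km): east 7.0 sin 84° = 6.96, north 7.0 cos 84° = 0.73
Net displacement: 0.45 east, -2.98 north. Direction back to start is (-0.45, 2.98): bearing = atan2(-0.45, 2.98) mod 360° = 351.37° ≈ 351°.

351°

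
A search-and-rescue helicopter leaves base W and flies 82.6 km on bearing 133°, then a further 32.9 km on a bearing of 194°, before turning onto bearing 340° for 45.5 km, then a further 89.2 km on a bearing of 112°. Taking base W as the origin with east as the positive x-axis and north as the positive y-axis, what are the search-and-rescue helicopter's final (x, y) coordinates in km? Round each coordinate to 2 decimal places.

Leg 1 (133°, 82.6 km): east 82.6 sin 133° = 60.41, north 82.6 cos 133° = -56.33
Leg 2 (194°, 32.9 km): east 32.9 sin 194° = -7.96, north 32.9 cos 194° = -31.92
Leg 3 (340°, 45.5 km): east 45.5 sin 340° = -15.56, north 45.5 cos 340° = 42.76
Leg 4 (112°, 89.2 km): east 89.2 sin 112° = 82.70, north 89.2 cos 112° = -33.41
Summing: 119.59 km east, -78.91 km north → (119.59, -78.91).

(119.59, -78.91)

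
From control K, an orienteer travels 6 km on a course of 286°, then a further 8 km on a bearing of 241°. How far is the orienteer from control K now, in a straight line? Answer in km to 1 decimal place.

13.0 km

Leg 1 (286°, 6 km): east 6 sin 286° = -5.77, north 6 cos 286° = 1.65
Leg 2 (241°, 8 km): east 8 sin 241° = -7.00, north 8 cos 241° = -3.88
Net: -12.76 east, -2.22 north. Distance = √((-12.76)² + (-2.22)²) = 12.957 km.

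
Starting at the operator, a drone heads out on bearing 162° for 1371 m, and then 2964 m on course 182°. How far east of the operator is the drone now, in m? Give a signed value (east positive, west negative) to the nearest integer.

320 m

Leg 1 (162°, 1371 m): east 1371 sin 162° = 423.66, north 1371 cos 162° = -1303.90
Leg 2 (182°, 2964 m): east 2964 sin 182° = -103.44, north 2964 cos 182° = -2962.19
Net east component: 320.22 m.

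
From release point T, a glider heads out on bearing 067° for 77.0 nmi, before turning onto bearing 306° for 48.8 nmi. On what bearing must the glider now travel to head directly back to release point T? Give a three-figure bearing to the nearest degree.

Leg 1 (067°, 77.0 nmi): east 77.0 sin 67° = 70.88, north 77.0 cos 67° = 30.09
Leg 2 (306°, 48.8 nmi): east 48.8 sin 306° = -39.48, north 48.8 cos 306° = 28.68
Net displacement: 31.40 east, 58.77 north. Direction back to start is (-31.40, -58.77): bearing = atan2(-31.40, -58.77) mod 360° = 208.11° ≈ 208°.

208°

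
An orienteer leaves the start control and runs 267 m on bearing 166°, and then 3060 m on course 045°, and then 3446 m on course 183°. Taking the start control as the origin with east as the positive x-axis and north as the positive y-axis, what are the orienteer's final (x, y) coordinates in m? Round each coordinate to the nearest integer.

Leg 1 (166°, 267 m): east 267 sin 166° = 64.59, north 267 cos 166° = -259.07
Leg 2 (045°, 3060 m): east 3060 sin 45° = 2163.75, north 3060 cos 45° = 2163.75
Leg 3 (183°, 3446 m): east 3446 sin 183° = -180.35, north 3446 cos 183° = -3441.28
Summing: 2047.99 m east, -1536.60 m north → (2048, -1537).

(2048, -1537)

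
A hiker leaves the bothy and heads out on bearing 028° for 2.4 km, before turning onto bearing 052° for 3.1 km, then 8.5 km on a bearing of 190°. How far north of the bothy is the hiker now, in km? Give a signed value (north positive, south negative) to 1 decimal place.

Leg 1 (028°, 2.4 km): east 2.4 sin 28° = 1.13, north 2.4 cos 28° = 2.12
Leg 2 (052°, 3.1 km): east 3.1 sin 52° = 2.44, north 3.1 cos 52° = 1.91
Leg 3 (190°, 8.5 km): east 8.5 sin 190° = -1.48, north 8.5 cos 190° = -8.37
Net north component: -4.34 km.

-4.3 km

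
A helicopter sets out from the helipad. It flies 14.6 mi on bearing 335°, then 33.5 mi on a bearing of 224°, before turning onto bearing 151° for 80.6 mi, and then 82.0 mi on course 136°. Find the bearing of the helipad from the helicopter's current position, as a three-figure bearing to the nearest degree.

335°

Leg 1 (335°, 14.6 mi): east 14.6 sin 335° = -6.17, north 14.6 cos 335° = 13.23
Leg 2 (224°, 33.5 mi): east 33.5 sin 224° = -23.27, north 33.5 cos 224° = -24.10
Leg 3 (151°, 80.6 mi): east 80.6 sin 151° = 39.08, north 80.6 cos 151° = -70.49
Leg 4 (136°, 82.0 mi): east 82.0 sin 136° = 56.96, north 82.0 cos 136° = -58.99
Net displacement: 66.60 east, -140.35 north. Direction back to start is (-66.60, 140.35): bearing = atan2(-66.60, 140.35) mod 360° = 334.61° ≈ 335°.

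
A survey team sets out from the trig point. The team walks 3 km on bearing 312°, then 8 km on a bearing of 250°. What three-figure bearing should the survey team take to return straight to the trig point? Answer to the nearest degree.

Leg 1 (312°, 3 km): east 3 sin 312° = -2.23, north 3 cos 312° = 2.01
Leg 2 (250°, 8 km): east 8 sin 250° = -7.52, north 8 cos 250° = -2.74
Net displacement: -9.75 east, -0.73 north. Direction back to start is (9.75, 0.73): bearing = atan2(9.75, 0.73) mod 360° = 85.72° ≈ 086°.

086°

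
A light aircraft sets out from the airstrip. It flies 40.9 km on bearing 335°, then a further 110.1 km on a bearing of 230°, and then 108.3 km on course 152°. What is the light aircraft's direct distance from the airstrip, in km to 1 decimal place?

138.9 km

Leg 1 (335°, 40.9 km): east 40.9 sin 335° = -17.29, north 40.9 cos 335° = 37.07
Leg 2 (230°, 110.1 km): east 110.1 sin 230° = -84.34, north 110.1 cos 230° = -70.77
Leg 3 (152°, 108.3 km): east 108.3 sin 152° = 50.84, north 108.3 cos 152° = -95.62
Net: -50.78 east, -129.33 north. Distance = √((-50.78)² + (-129.33)²) = 138.939 km.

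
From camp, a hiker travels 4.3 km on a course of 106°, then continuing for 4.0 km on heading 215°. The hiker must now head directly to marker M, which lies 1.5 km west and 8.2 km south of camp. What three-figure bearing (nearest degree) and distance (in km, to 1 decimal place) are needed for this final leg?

Leg 1 (106°, 4.3 km): east 4.3 sin 106° = 4.13, north 4.3 cos 106° = -1.19
Leg 2 (215°, 4.0 km): east 4.0 sin 215° = -2.29, north 4.0 cos 215° = -3.28
Current position: (1.84, -4.46). Target: (-1.5, -8.2). Remaining: Δeast = -3.34, Δnorth = -3.74.
Bearing = atan2(-3.34, -3.74) mod 360° = 221.77°; distance = √((-3.34)² + (-3.74)²) = 5.012 km.

222°, 5.0 km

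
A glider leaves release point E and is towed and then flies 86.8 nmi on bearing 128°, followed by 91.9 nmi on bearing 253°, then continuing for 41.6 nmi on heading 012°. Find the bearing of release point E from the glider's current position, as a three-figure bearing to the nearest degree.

015°

Leg 1 (128°, 86.8 nmi): east 86.8 sin 128° = 68.40, north 86.8 cos 128° = -53.44
Leg 2 (253°, 91.9 nmi): east 91.9 sin 253° = -87.88, north 91.9 cos 253° = -26.87
Leg 3 (012°, 41.6 nmi): east 41.6 sin 12° = 8.65, north 41.6 cos 12° = 40.69
Net displacement: -10.84 east, -39.62 north. Direction back to start is (10.84, 39.62): bearing = atan2(10.84, 39.62) mod 360° = 15.30° ≈ 015°.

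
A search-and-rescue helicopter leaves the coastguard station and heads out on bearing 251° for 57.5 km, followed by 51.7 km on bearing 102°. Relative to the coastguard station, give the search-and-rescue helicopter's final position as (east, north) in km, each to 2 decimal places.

Leg 1 (251°, 57.5 km): east 57.5 sin 251° = -54.37, north 57.5 cos 251° = -18.72
Leg 2 (102°, 51.7 km): east 51.7 sin 102° = 50.57, north 51.7 cos 102° = -10.75
Summing: -3.80 km east, -29.47 km north → (-3.80, -29.47).

(-3.80, -29.47)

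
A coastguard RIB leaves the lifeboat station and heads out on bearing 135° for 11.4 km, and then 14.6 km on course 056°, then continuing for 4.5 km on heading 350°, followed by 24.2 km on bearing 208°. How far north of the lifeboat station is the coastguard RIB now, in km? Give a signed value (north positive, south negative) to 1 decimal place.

Leg 1 (135°, 11.4 km): east 11.4 sin 135° = 8.06, north 11.4 cos 135° = -8.06
Leg 2 (056°, 14.6 km): east 14.6 sin 56° = 12.10, north 14.6 cos 56° = 8.16
Leg 3 (350°, 4.5 km): east 4.5 sin 350° = -0.78, north 4.5 cos 350° = 4.43
Leg 4 (208°, 24.2 km): east 24.2 sin 208° = -11.36, north 24.2 cos 208° = -21.37
Net north component: -16.83 km.

-16.8 km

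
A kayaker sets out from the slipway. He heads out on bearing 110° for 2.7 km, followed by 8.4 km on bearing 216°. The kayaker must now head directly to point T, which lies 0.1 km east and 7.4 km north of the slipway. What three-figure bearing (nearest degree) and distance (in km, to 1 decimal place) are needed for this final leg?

009°, 15.3 km

Leg 1 (110°, 2.7 km): east 2.7 sin 110° = 2.54, north 2.7 cos 110° = -0.92
Leg 2 (216°, 8.4 km): east 8.4 sin 216° = -4.94, north 8.4 cos 216° = -6.80
Current position: (-2.40, -7.72). Target: (0.1, 7.4). Remaining: Δeast = 2.50, Δnorth = 15.12.
Bearing = atan2(2.50, 15.12) mod 360° = 9.39°; distance = √((2.50)² + (15.12)²) = 15.325 km.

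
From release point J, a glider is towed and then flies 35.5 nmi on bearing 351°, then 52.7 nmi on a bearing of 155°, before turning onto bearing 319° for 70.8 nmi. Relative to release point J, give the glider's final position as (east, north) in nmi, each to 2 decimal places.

Leg 1 (351°, 35.5 nmi): east 35.5 sin 351° = -5.55, north 35.5 cos 351° = 35.06
Leg 2 (155°, 52.7 nmi): east 52.7 sin 155° = 22.27, north 52.7 cos 155° = -47.76
Leg 3 (319°, 70.8 nmi): east 70.8 sin 319° = -46.45, north 70.8 cos 319° = 53.43
Summing: -29.73 nmi east, 40.73 nmi north → (-29.73, 40.73).

(-29.73, 40.73)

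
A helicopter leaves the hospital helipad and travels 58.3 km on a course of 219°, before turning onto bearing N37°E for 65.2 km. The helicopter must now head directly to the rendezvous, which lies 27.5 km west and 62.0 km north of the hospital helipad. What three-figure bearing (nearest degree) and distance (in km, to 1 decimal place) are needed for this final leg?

331°, 62.9 km

Leg 1 (219°, 58.3 km): east 58.3 sin 219° = -36.69, north 58.3 cos 219° = -45.31
Leg 2 (N37°E, 65.2 km): east 65.2 sin 37° = 39.24, north 65.2 cos 37° = 52.07
Current position: (2.55, 6.76). Target: (-27.5, 62.0). Remaining: Δeast = -30.05, Δnorth = 55.24.
Bearing = atan2(-30.05, 55.24) mod 360° = 331.45°; distance = √((-30.05)² + (55.24)²) = 62.881 km.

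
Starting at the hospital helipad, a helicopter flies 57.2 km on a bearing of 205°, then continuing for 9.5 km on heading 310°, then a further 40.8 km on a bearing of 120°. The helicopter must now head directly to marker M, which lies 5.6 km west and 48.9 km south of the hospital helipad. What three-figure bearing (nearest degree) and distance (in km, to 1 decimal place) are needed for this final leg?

Leg 1 (205°, 57.2 km): east 57.2 sin 205° = -24.17, north 57.2 cos 205° = -51.84
Leg 2 (310°, 9.5 km): east 9.5 sin 310° = -7.28, north 9.5 cos 310° = 6.11
Leg 3 (120°, 40.8 km): east 40.8 sin 120° = 35.33, north 40.8 cos 120° = -20.40
Current position: (3.88, -66.13). Target: (-5.6, -48.9). Remaining: Δeast = -9.48, Δnorth = 17.23.
Bearing = atan2(-9.48, 17.23) mod 360° = 331.18°; distance = √((-9.48)² + (17.23)²) = 19.671 km.

331°, 19.7 km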